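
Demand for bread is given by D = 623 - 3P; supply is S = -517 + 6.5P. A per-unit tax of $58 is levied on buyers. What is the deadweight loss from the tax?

Pre-tax equilibrium: P* = 120, Q* = 263.
Tax on buyers shifts demand to D = 623 − 3(P + 58) = 449 - 3P.
449 - 3P = -517 + 6.5P gives seller price Ps = 1932/19; buyers pay Pb = 1932/19 + 58 = 3034/19.
New quantity: Q = 623 − 3(3034/19) = 2735/19.
DWL = ½ × 58 × (263 − 2735/19) = 65598/19.

Deadweight loss = 65598/19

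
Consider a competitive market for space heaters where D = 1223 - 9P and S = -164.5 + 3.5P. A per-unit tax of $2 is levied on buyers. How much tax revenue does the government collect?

Pre-tax equilibrium: P* = 111, Q* = 224.
Tax on buyers shifts demand to D = 1223 − 9(P + 2) = 1205 - 9P.
1205 - 9P = -164.5 + 3.5P gives seller price Ps = 109.56; buyers pay Pb = 109.56 + 2 = 111.56.
New quantity: Q = 1223 − 9(111.56) = 218.96.
Revenue = 2 × 218.96 = 437.92.

Tax revenue = 437.92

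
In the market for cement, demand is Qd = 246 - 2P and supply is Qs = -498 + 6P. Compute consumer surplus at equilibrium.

Consumer surplus = 900

Equilibrium: 246 - 2P = -498 + 6P gives P* = 93, Q* = 60.
Demand choke price (Qd = 0): P = 123.
CS = ½(123 − 93)(60) = 900.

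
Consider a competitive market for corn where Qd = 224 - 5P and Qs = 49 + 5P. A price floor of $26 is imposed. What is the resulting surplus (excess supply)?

Surplus = 85

Equilibrium price would be P* = 17.5, so the floor at 26 binds.
At P = 26: Qd = 94, Qs = 179.
Surplus = 179 − 94 = 85.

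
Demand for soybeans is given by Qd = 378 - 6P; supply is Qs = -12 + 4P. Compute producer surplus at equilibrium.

Equilibrium: 378 - 6P = -12 + 4P gives P* = 39, Q* = 144.
Supply starts at P = 3 (where Qs = 0).
PS = ½(39 − 3)(144) = 2592.

Producer surplus = 2592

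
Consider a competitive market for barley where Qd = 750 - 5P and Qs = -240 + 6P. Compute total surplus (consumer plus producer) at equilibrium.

Total surplus = 16500

Equilibrium: 750 - 5P = -240 + 6P gives P* = 90, Q* = 300.
Demand choke price: P = 150; supply starts at P = 40.
CS = ½(150 − 90)(300) = 9000; PS = ½(90 − 40)(300) = 7500.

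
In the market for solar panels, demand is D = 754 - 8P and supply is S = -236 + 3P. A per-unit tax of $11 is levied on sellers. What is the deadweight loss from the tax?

Deadweight loss = 132

Pre-tax equilibrium: P* = 90, Q* = 34.
Tax on sellers shifts supply to S = -236 + 3(P − 11) = -269 + 3P.
754 - 8P = -269 + 3P gives buyer price Pb = 93; sellers receive Ps = 93 − 11 = 82.
New quantity: Q = 754 − 8(93) = 10.
DWL = ½ × 11 × (34 − 10) = 132.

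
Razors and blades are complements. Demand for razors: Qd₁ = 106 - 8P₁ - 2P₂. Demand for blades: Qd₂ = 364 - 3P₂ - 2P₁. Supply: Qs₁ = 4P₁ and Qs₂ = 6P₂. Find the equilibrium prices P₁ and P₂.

Market 1: 106 - 8P₁ - 2P₂ = 4P₁ → 12P₁ + 2P₂ = 106.
Market 2: 9P₂ + 2P₁ = 364.
Eliminating P₂: 9×(1) − 2×(2) gives 104P₁ = 226, so P₁ = 113/52.
Back-substitute into (2): P₂ = (364 − 2×113/52) / 9 = 1039/26.

P₁ = 113/52, P₂ = 1039/26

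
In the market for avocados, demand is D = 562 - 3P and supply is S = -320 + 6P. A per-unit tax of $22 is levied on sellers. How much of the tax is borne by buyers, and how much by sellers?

Pre-tax equilibrium: P* = 98, Q* = 268.
Tax on sellers shifts supply to S = -320 + 6(P − 22) = -452 + 6P.
562 - 3P = -452 + 6P gives buyer price Pb = 338/3; sellers receive Ps = 338/3 − 22 = 272/3.
New quantity: Q = 562 − 3(338/3) = 224.
Buyer burden = 338/3 − 98 = 44/3; seller burden = 98 − 272/3 = 22/3.

Buyers bear 44/3, sellers bear 22/3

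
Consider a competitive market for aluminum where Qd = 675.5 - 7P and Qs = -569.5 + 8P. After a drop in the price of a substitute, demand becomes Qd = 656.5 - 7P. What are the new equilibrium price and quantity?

Original equilibrium: P* = 83, Q* = 94.5.
New equilibrium: 656.5 - 7P = -569.5 + 8P, so 1226 = 15P and P' = 1226/15; Q' = 656.5 − 7(1226/15) = 2531/30.

P' = 1226/15, Q' = 2531/30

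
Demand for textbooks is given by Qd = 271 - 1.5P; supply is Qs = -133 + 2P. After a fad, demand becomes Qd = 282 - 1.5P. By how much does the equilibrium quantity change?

Original equilibrium: P* = 808/7, Q* = 685/7.
New equilibrium: 282 - 1.5P = -133 + 2P, so 415 = 3.5P and P' = 830/7; Q' = 282 − 1.5(830/7) = 729/7.
Change in quantity: 729/7 − 685/7 = 44/7.

ΔQ = 44/7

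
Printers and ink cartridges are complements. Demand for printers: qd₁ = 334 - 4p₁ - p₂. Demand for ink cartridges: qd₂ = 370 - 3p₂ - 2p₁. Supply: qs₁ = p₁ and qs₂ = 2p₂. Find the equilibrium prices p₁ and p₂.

p₁ = 1300/23, p₂ = 1182/23

Market 1: 334 - 4p₁ - p₂ = p₁ → 5p₁ + p₂ = 334.
Market 2: 5p₂ + 2p₁ = 370.
Eliminating p₂: 5×(1) − 1×(2) gives 23p₁ = 1300, so p₁ = 1300/23.
Back-substitute into (2): p₂ = (370 − 2×1300/23) / 5 = 1182/23.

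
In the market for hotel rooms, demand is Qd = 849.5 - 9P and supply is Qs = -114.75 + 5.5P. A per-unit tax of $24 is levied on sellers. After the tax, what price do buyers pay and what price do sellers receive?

Buyers pay 4385/58, sellers receive 2993/58

Pre-tax equilibrium: P* = 66.5, Q* = 251.
Tax on sellers shifts supply to Qs = -114.75 + 5.5(P − 24) = -246.75 + 5.5P.
849.5 - 9P = -246.75 + 5.5P gives buyer price Pb = 4385/58; sellers receive Ps = 4385/58 − 24 = 2993/58.
New quantity: Q = 849.5 − 9(4385/58) = 4903/29.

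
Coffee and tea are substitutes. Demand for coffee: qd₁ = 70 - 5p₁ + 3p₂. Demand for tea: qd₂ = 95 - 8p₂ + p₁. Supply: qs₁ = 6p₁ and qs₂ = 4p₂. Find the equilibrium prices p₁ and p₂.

Market 1: 70 - 5p₁ + 3p₂ = 6p₁ → 11p₁ - 3p₂ = 70.
Market 2: 12p₂ - p₁ = 95.
Eliminating p₂: 12×(1) + 3×(2) gives 129p₁ = 1125, so p₁ = 375/43.
Back-substitute into (2): p₂ = (95 + 1×375/43) / 12 = 1115/129.

p₁ = 375/43, p₂ = 1115/129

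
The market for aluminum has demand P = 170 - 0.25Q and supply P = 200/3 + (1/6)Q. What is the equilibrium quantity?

Q* = 248

Set the two price expressions equal: 170 - 0.25Q = 200/3 + (1/6)Q.
310/3 = (5/12)Q, so Q* = 248.
P* = 170 − (0.25)(248) = 108.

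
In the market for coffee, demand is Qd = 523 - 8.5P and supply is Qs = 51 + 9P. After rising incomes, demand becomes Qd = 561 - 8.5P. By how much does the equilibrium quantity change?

Original equilibrium: P* = 944/35, Q* = 10281/35.
New equilibrium: 561 - 8.5P = 51 + 9P, so 510 = 17.5P and P' = 204/7; Q' = 561 − 8.5(204/7) = 2193/7.
Change in quantity: 2193/7 − 10281/35 = 684/35.

ΔQ = 684/35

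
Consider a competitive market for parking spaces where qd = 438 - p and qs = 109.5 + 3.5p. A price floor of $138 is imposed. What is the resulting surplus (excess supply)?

Surplus = 292.5

Equilibrium price would be p* = 73, so the floor at 138 binds.
At p = 138: qd = 300, qs = 592.5.
Surplus = 592.5 − 300 = 292.5.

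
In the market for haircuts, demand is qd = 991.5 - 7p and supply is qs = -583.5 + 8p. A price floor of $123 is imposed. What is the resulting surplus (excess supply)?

Surplus = 270

Equilibrium price would be p* = 105, so the floor at 123 binds.
At p = 123: qd = 130.5, qs = 400.5.
Surplus = 400.5 − 130.5 = 270.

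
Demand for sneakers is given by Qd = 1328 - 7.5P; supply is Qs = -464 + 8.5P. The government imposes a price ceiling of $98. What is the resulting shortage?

Equilibrium price would be P* = 112, so the ceiling at 98 binds.
At P = 98: Qd = 1328 − 7.5(98) = 593, Qs = -464 + 8.5(98) = 369.
Shortage = 593 − 369 = 224.

Shortage = 224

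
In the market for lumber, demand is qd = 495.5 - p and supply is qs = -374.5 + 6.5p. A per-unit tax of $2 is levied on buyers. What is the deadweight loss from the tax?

Deadweight loss = 26/15

Pre-tax equilibrium: p* = 116, q* = 379.5.
Tax on buyers shifts demand to qd = 495.5 − 1(p + 2) = 493.5 - p.
493.5 - p = -374.5 + 6.5p gives seller price ps = 1736/15; buyers pay pb = 1736/15 + 2 = 1766/15.
New quantity: q = 495.5 − 1(1766/15) = 11333/30.
DWL = ½ × 2 × (379.5 − 11333/30) = 26/15.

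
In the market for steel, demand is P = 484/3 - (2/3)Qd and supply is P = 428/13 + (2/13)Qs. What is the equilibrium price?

Set the two price expressions equal: 484/3 - (2/3)Q = 428/13 + (2/13)Q.
5008/39 = (32/39)Q, so Q* = 156.5.
P* = 484/3 − (2/3)(156.5) = 57.

P* = 57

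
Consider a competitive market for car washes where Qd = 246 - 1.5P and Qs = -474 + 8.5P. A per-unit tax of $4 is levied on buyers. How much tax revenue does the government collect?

Tax revenue = 531.6

Pre-tax equilibrium: P* = 72, Q* = 138.
Tax on buyers shifts demand to Qd = 246 − 1.5(P + 4) = 240 - 1.5P.
240 - 1.5P = -474 + 8.5P gives seller price Ps = 71.4; buyers pay Pb = 71.4 + 4 = 75.4.
New quantity: Q = 246 − 1.5(75.4) = 132.9.
Revenue = 4 × 132.9 = 531.6.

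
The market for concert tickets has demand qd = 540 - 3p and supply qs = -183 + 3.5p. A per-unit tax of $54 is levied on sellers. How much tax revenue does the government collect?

Tax revenue = 83592/13

Pre-tax equilibrium: p* = 1446/13, q* = 2682/13.
Tax on sellers shifts supply to qs = -183 + 3.5(p − 54) = -372 + 3.5p.
540 - 3p = -372 + 3.5p gives buyer price pb = 1824/13; sellers receive ps = 1824/13 − 54 = 1122/13.
New quantity: q = 540 − 3(1824/13) = 1548/13.
Revenue = 54 × 1548/13 = 83592/13.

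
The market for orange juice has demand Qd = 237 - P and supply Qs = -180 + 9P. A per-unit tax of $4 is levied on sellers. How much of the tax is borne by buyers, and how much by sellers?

Buyers bear $3.6, sellers bear $0.4

Pre-tax equilibrium: P* = 41.7, Q* = 195.3.
Tax on sellers shifts supply to Qs = -180 + 9(P − 4) = -216 + 9P.
237 - P = -216 + 9P gives buyer price Pb = 45.3; sellers receive Ps = 45.3 − 4 = 41.3.
New quantity: Q = 237 − 1(45.3) = 191.7.
Buyer burden = 45.3 − 41.7 = 3.6; seller burden = 41.7 − 41.3 = 0.4.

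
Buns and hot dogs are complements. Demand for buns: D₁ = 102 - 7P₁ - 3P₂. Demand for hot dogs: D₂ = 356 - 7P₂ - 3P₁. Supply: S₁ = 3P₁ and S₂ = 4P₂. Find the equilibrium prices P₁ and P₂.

Market 1: 102 - 7P₁ - 3P₂ = 3P₁ → 10P₁ + 3P₂ = 102.
Market 2: 11P₂ + 3P₁ = 356.
Eliminating P₂: 11×(1) − 3×(2) gives 101P₁ = 54, so P₁ = 54/101.
Back-substitute into (2): P₂ = (356 − 3×54/101) / 11 = 3254/101.

P₁ = 54/101, P₂ = 3254/101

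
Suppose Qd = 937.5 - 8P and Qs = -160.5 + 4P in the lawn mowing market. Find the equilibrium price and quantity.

P* = 91.5, Q* = 205.5

Set Qd = Qs: 937.5 - 8P = -160.5 + 4P.
1098 = 12P, so P* = 91.5.
Q* = 937.5 − 8(91.5) = 205.5.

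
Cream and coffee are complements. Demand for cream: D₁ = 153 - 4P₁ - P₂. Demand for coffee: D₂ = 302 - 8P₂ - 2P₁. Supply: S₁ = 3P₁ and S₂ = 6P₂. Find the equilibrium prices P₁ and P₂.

P₁ = 115/6, P₂ = 113/6

Market 1: 153 - 4P₁ - P₂ = 3P₁ → 7P₁ + P₂ = 153.
Market 2: 14P₂ + 2P₁ = 302.
Eliminating P₂: 14×(1) − 1×(2) gives 96P₁ = 1840, so P₁ = 115/6.
Back-substitute into (2): P₂ = (302 − 2×115/6) / 14 = 113/6.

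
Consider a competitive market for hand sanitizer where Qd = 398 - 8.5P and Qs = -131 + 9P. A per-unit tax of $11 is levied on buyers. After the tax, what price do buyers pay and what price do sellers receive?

Buyers pay 1256/35, sellers receive 871/35

Pre-tax equilibrium: P* = 1058/35, Q* = 4937/35.
Tax on buyers shifts demand to Qd = 398 − 8.5(P + 11) = 304.5 - 8.5P.
304.5 - 8.5P = -131 + 9P gives seller price Ps = 871/35; buyers pay Pb = 871/35 + 11 = 1256/35.
New quantity: Q = 398 − 8.5(1256/35) = 3254/35.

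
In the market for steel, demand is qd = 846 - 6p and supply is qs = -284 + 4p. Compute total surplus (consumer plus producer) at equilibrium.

Equilibrium: 846 - 6p = -284 + 4p gives p* = 113, q* = 168.
Demand choke price: p = 141; supply starts at p = 71.
CS = ½(141 − 113)(168) = 2352; PS = ½(113 − 71)(168) = 3528.

Total surplus = 5880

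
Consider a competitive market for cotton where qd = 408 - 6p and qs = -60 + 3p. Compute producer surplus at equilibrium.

Producer surplus = 1536

Equilibrium: 408 - 6p = -60 + 3p gives p* = 52, q* = 96.
Supply starts at p = 20 (where qs = 0).
PS = ½(52 − 20)(96) = 1536.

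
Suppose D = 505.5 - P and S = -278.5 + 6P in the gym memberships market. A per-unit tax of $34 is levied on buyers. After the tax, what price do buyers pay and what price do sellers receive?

Buyers pay 988/7, sellers receive 750/7

Pre-tax equilibrium: P* = 112, Q* = 393.5.
Tax on buyers shifts demand to D = 505.5 − 1(P + 34) = 471.5 - P.
471.5 - P = -278.5 + 6P gives seller price Ps = 750/7; buyers pay Pb = 750/7 + 34 = 988/7.
New quantity: Q = 505.5 − 1(988/7) = 5101/14.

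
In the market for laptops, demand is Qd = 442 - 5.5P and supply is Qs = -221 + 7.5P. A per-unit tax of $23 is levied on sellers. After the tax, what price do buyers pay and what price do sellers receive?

Pre-tax equilibrium: P* = 51, Q* = 161.5.
Tax on sellers shifts supply to Qs = -221 + 7.5(P − 23) = -393.5 + 7.5P.
442 - 5.5P = -393.5 + 7.5P gives buyer price Pb = 1671/26; sellers receive Ps = 1671/26 − 23 = 1073/26.
New quantity: Q = 442 − 5.5(1671/26) = 4603/52.

Buyers pay 1671/26, sellers receive 1073/26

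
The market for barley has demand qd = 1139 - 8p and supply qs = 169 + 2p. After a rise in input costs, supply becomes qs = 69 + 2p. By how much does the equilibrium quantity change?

Original equilibrium: p* = 97, q* = 363.
New equilibrium: 1139 - 8p = 69 + 2p, so 1070 = 10p and p' = 107; q' = 1139 − 8(107) = 283.
Change in quantity: 283 − 363 = -80.

Δq = -80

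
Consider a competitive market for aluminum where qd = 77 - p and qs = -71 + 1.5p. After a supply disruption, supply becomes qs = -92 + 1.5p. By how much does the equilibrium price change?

Original equilibrium: p* = 59.2, q* = 17.8.
New equilibrium: 77 - p = -92 + 1.5p, so 169 = 2.5p and p' = 67.6; q' = 77 − 1(67.6) = 9.4.
Change in price: 67.6 − 59.2 = 8.4.

Δp = 8.4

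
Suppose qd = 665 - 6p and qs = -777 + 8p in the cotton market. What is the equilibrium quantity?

Set qd = qs: 665 - 6p = -777 + 8p.
1442 = 14p, so p* = 103.
q* = 665 − 6(103) = 47.

q* = 47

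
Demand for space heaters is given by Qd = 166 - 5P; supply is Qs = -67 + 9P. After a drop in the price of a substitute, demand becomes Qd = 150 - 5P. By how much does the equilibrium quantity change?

Original equilibrium: P* = 233/14, Q* = 1159/14.
New equilibrium: 150 - 5P = -67 + 9P, so 217 = 14P and P' = 15.5; Q' = 150 − 5(15.5) = 72.5.
Change in quantity: 72.5 − 1159/14 = -72/7.

ΔQ = -72/7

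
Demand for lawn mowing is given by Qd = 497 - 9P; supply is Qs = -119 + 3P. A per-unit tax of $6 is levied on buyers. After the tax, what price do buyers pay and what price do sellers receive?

Buyers pay 317/6, sellers receive 281/6

Pre-tax equilibrium: P* = 154/3, Q* = 35.
Tax on buyers shifts demand to Qd = 497 − 9(P + 6) = 443 - 9P.
443 - 9P = -119 + 3P gives seller price Ps = 281/6; buyers pay Pb = 281/6 + 6 = 317/6.
New quantity: Q = 497 − 9(317/6) = 21.5.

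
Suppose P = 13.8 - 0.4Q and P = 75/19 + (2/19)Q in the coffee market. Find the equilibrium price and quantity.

P* = 6, Q* = 19.5

Set the two price expressions equal: 13.8 - 0.4Q = 75/19 + (2/19)Q.
936/95 = (48/95)Q, so Q* = 19.5.
P* = 13.8 − (0.4)(19.5) = 6.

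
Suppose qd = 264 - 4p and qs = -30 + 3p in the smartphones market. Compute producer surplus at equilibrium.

Equilibrium: 264 - 4p = -30 + 3p gives p* = 42, q* = 96.
Supply starts at p = 10 (where qs = 0).
PS = ½(42 − 10)(96) = 1536.

Producer surplus = 1536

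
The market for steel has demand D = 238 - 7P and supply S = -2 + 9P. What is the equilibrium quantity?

Set D = S: 238 - 7P = -2 + 9P.
240 = 16P, so P* = 15.
Q* = 238 − 7(15) = 133.

Q* = 133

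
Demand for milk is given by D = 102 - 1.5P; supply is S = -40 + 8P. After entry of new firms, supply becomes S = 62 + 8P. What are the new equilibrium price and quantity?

Original equilibrium: P* = 284/19, Q* = 1512/19.
New equilibrium: 102 - 1.5P = 62 + 8P, so 40 = 9.5P and P' = 80/19; Q' = 102 − 1.5(80/19) = 1818/19.

P' = 80/19, Q' = 1818/19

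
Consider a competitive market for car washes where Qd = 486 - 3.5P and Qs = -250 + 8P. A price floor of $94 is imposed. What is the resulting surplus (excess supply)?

Surplus = 345

Equilibrium price would be P* = 64, so the floor at 94 binds.
At P = 94: Qd = 157, Qs = 502.
Surplus = 502 − 157 = 345.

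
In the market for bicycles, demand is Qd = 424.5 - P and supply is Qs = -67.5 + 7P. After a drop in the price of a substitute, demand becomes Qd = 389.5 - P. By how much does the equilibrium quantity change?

Original equilibrium: P* = 61.5, Q* = 363.
New equilibrium: 389.5 - P = -67.5 + 7P, so 457 = 8P and P' = 57.125; Q' = 389.5 − 1(57.125) = 332.375.
Change in quantity: 332.375 − 363 = -30.625.

ΔQ = -30.625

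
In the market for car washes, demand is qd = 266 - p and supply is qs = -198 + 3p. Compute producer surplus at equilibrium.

Equilibrium: 266 - p = -198 + 3p gives p* = 116, q* = 150.
Supply starts at p = 66 (where qs = 0).
PS = ½(116 − 66)(150) = 3750.

Producer surplus = 3750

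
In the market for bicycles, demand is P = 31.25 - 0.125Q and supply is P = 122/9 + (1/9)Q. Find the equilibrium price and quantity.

P* = 372/17, Q* = 1274/17

Set the two price expressions equal: 31.25 - 0.125Q = 122/9 + (1/9)Q.
637/36 = (17/72)Q, so Q* = 1274/17.
P* = 31.25 − (0.125)(1274/17) = 372/17.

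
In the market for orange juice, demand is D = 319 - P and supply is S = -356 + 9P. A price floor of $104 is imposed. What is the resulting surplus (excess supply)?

Surplus = 365

Equilibrium price would be P* = 67.5, so the floor at 104 binds.
At P = 104: D = 215, S = 580.
Surplus = 580 − 215 = 365.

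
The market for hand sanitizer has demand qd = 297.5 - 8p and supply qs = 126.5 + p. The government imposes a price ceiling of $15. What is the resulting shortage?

Shortage = 36

Equilibrium price would be p* = 19, so the ceiling at 15 binds.
At p = 15: qd = 297.5 − 8(15) = 177.5, qs = 126.5 + 1(15) = 141.5.
Shortage = 177.5 − 141.5 = 36.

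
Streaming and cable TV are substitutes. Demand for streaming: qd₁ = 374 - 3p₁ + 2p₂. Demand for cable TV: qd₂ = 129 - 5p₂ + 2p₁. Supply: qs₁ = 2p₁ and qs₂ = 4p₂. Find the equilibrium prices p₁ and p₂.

p₁ = 3624/41, p₂ = 1393/41

Market 1: 374 - 3p₁ + 2p₂ = 2p₁ → 5p₁ - 2p₂ = 374.
Market 2: 9p₂ - 2p₁ = 129.
Eliminating p₂: 9×(1) + 2×(2) gives 41p₁ = 3624, so p₁ = 3624/41.
Back-substitute into (2): p₂ = (129 + 2×3624/41) / 9 = 1393/41.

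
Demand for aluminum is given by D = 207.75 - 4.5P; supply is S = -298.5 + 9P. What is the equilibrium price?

P* = 37.5

Set D = S: 207.75 - 4.5P = -298.5 + 9P.
506.25 = 13.5P, so P* = 37.5.
Q* = 207.75 − 4.5(37.5) = 39.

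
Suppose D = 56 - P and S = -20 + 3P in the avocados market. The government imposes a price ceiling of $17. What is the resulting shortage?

Equilibrium price would be P* = 19, so the ceiling at 17 binds.
At P = 17: D = 56 − 1(17) = 39, S = -20 + 3(17) = 31.
Shortage = 39 − 31 = 8.

Shortage = 8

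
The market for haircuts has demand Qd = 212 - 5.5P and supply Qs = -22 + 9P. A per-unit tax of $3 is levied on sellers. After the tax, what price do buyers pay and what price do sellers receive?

Pre-tax equilibrium: P* = 468/29, Q* = 3574/29.
Tax on sellers shifts supply to Qs = -22 + 9(P − 3) = -49 + 9P.
212 - 5.5P = -49 + 9P gives buyer price Pb = 18; sellers receive Ps = 18 − 3 = 15.
New quantity: Q = 212 − 5.5(18) = 113.

Buyers pay $18, sellers receive $15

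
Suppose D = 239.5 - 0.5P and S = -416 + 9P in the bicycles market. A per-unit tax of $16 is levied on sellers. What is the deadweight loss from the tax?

Deadweight loss = 1152/19

Pre-tax equilibrium: P* = 69, Q* = 205.
Tax on sellers shifts supply to S = -416 + 9(P − 16) = -560 + 9P.
239.5 - 0.5P = -560 + 9P gives buyer price Pb = 1599/19; sellers receive Ps = 1599/19 − 16 = 1295/19.
New quantity: Q = 239.5 − 0.5(1599/19) = 3751/19.
DWL = ½ × 16 × (205 − 3751/19) = 1152/19.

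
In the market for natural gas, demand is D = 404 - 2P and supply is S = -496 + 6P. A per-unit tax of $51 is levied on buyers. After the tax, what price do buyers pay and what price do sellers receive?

Buyers pay $150.75, sellers receive $99.75

Pre-tax equilibrium: P* = 112.5, Q* = 179.
Tax on buyers shifts demand to D = 404 − 2(P + 51) = 302 - 2P.
302 - 2P = -496 + 6P gives seller price Ps = 99.75; buyers pay Pb = 99.75 + 51 = 150.75.
New quantity: Q = 404 − 2(150.75) = 102.5.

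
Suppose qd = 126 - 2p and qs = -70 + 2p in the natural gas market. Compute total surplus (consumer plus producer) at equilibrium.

Total surplus = 392

Equilibrium: 126 - 2p = -70 + 2p gives p* = 49, q* = 28.
Demand choke price: p = 63; supply starts at p = 35.
CS = ½(63 − 49)(28) = 196; PS = ½(49 − 35)(28) = 196.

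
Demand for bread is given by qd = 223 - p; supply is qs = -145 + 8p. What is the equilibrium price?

Set qd = qs: 223 - p = -145 + 8p.
368 = 9p, so p* = 368/9.
q* = 223 − 1(368/9) = 1639/9.

p* = 368/9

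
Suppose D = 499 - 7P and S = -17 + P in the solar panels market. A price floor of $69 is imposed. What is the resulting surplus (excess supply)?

Equilibrium price would be P* = 64.5, so the floor at 69 binds.
At P = 69: D = 16, S = 52.
Surplus = 52 − 16 = 36.

Surplus = 36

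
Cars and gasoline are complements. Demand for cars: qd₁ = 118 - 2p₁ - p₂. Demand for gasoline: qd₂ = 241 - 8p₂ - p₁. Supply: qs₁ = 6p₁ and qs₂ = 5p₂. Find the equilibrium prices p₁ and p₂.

p₁ = 1293/103, p₂ = 1810/103

Market 1: 118 - 2p₁ - p₂ = 6p₁ → 8p₁ + p₂ = 118.
Market 2: 13p₂ + p₁ = 241.
Eliminating p₂: 13×(1) − 1×(2) gives 103p₁ = 1293, so p₁ = 1293/103.
Back-substitute into (2): p₂ = (241 − 1×1293/103) / 13 = 1810/103.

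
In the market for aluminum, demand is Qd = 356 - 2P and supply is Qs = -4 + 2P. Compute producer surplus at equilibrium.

Producer surplus = 7744

Equilibrium: 356 - 2P = -4 + 2P gives P* = 90, Q* = 176.
Supply starts at P = 2 (where Qs = 0).
PS = ½(90 − 2)(176) = 7744.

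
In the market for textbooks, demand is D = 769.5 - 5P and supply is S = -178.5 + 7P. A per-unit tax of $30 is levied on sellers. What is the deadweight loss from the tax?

Pre-tax equilibrium: P* = 79, Q* = 374.5.
Tax on sellers shifts supply to S = -178.5 + 7(P − 30) = -388.5 + 7P.
769.5 - 5P = -388.5 + 7P gives buyer price Pb = 96.5; sellers receive Ps = 96.5 − 30 = 66.5.
New quantity: Q = 769.5 − 5(96.5) = 287.
DWL = ½ × 30 × (374.5 − 287) = 1312.5.

Deadweight loss = 1312.5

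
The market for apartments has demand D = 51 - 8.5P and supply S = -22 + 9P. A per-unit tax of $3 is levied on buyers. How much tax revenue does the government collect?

Tax revenue = 51/7

Pre-tax equilibrium: P* = 146/35, Q* = 544/35.
Tax on buyers shifts demand to D = 51 − 8.5(P + 3) = 25.5 - 8.5P.
25.5 - 8.5P = -22 + 9P gives seller price Ps = 19/7; buyers pay Pb = 19/7 + 3 = 40/7.
New quantity: Q = 51 − 8.5(40/7) = 17/7.
Revenue = 3 × 17/7 = 51/7.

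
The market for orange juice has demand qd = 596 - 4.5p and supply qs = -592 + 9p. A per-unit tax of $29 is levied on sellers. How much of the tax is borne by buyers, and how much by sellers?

Pre-tax equilibrium: p* = 88, q* = 200.
Tax on sellers shifts supply to qs = -592 + 9(p − 29) = -853 + 9p.
596 - 4.5p = -853 + 9p gives buyer price pb = 322/3; sellers receive ps = 322/3 − 29 = 235/3.
New quantity: q = 596 − 4.5(322/3) = 113.
Buyer burden = 322/3 − 88 = 58/3; seller burden = 88 − 235/3 = 29/3.

Buyers bear 58/3, sellers bear 29/3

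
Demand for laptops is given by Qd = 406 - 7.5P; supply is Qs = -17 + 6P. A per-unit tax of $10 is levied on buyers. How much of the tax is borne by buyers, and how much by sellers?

Buyers bear 40/9, sellers bear 50/9

Pre-tax equilibrium: P* = 94/3, Q* = 171.
Tax on buyers shifts demand to Qd = 406 − 7.5(P + 10) = 331 - 7.5P.
331 - 7.5P = -17 + 6P gives seller price Ps = 232/9; buyers pay Pb = 232/9 + 10 = 322/9.
New quantity: Q = 406 − 7.5(322/9) = 413/3.
Buyer burden = 322/9 − 94/3 = 40/9; seller burden = 94/3 − 232/9 = 50/9.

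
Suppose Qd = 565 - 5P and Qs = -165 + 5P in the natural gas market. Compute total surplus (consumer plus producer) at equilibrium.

Equilibrium: 565 - 5P = -165 + 5P gives P* = 73, Q* = 200.
Demand choke price: P = 113; supply starts at P = 33.
CS = ½(113 − 73)(200) = 4000; PS = ½(73 − 33)(200) = 4000.

Total surplus = 8000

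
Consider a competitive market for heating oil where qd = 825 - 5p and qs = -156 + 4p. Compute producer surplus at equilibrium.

Equilibrium: 825 - 5p = -156 + 4p gives p* = 109, q* = 280.
Supply starts at p = 39 (where qs = 0).
PS = ½(109 − 39)(280) = 9800.

Producer surplus = 9800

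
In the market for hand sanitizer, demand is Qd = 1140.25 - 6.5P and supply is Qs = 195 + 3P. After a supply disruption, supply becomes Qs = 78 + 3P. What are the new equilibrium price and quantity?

P' = 4249/38, Q' = 15711/38

Original equilibrium: P* = 99.5, Q* = 493.5.
New equilibrium: 1140.25 - 6.5P = 78 + 3P, so 1062.25 = 9.5P and P' = 4249/38; Q' = 1140.25 − 6.5(4249/38) = 15711/38.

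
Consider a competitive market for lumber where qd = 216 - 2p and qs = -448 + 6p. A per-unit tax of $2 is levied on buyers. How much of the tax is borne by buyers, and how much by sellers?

Buyers bear $1.5, sellers bear $0.5

Pre-tax equilibrium: p* = 83, q* = 50.
Tax on buyers shifts demand to qd = 216 − 2(p + 2) = 212 - 2p.
212 - 2p = -448 + 6p gives seller price ps = 82.5; buyers pay pb = 82.5 + 2 = 84.5.
New quantity: q = 216 − 2(84.5) = 47.
Buyer burden = 84.5 − 83 = 1.5; seller burden = 83 − 82.5 = 0.5.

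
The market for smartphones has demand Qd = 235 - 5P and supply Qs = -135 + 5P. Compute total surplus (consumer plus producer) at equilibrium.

Equilibrium: 235 - 5P = -135 + 5P gives P* = 37, Q* = 50.
Demand choke price: P = 47; supply starts at P = 27.
CS = ½(47 − 37)(50) = 250; PS = ½(37 − 27)(50) = 250.

Total surplus = 500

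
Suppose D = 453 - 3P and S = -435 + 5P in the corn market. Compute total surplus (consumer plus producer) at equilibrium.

Total surplus = 3840

Equilibrium: 453 - 3P = -435 + 5P gives P* = 111, Q* = 120.
Demand choke price: P = 151; supply starts at P = 87.
CS = ½(151 − 111)(120) = 2400; PS = ½(111 − 87)(120) = 1440.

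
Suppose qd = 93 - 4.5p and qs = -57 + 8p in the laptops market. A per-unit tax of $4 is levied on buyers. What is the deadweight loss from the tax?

Pre-tax equilibrium: p* = 12, q* = 39.
Tax on buyers shifts demand to qd = 93 − 4.5(p + 4) = 75 - 4.5p.
75 - 4.5p = -57 + 8p gives seller price ps = 10.56; buyers pay pb = 10.56 + 4 = 14.56.
New quantity: q = 93 − 4.5(14.56) = 27.48.
DWL = ½ × 4 × (39 − 27.48) = 23.04.

Deadweight loss = 23.04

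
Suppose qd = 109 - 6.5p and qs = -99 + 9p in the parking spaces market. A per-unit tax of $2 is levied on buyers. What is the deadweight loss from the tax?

Deadweight loss = 234/31

Pre-tax equilibrium: p* = 416/31, q* = 675/31.
Tax on buyers shifts demand to qd = 109 − 6.5(p + 2) = 96 - 6.5p.
96 - 6.5p = -99 + 9p gives seller price ps = 390/31; buyers pay pb = 390/31 + 2 = 452/31.
New quantity: q = 109 − 6.5(452/31) = 441/31.
DWL = ½ × 2 × (675/31 − 441/31) = 234/31.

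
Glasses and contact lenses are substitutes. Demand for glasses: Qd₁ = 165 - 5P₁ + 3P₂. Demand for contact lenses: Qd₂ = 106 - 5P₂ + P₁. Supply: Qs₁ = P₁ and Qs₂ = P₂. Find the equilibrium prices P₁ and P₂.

Market 1: 165 - 5P₁ + 3P₂ = P₁ → 6P₁ - 3P₂ = 165.
Market 2: 6P₂ - P₁ = 106.
Eliminating P₂: 6×(1) + 3×(2) gives 33P₁ = 1308, so P₁ = 436/11.
Back-substitute into (2): P₂ = (106 + 1×436/11) / 6 = 267/11.

P₁ = 436/11, P₂ = 267/11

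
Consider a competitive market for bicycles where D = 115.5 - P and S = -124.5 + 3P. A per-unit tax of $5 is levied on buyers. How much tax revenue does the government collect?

Pre-tax equilibrium: P* = 60, Q* = 55.5.
Tax on buyers shifts demand to D = 115.5 − 1(P + 5) = 110.5 - P.
110.5 - P = -124.5 + 3P gives seller price Ps = 58.75; buyers pay Pb = 58.75 + 5 = 63.75.
New quantity: Q = 115.5 − 1(63.75) = 51.75.
Revenue = 5 × 51.75 = 258.75.

Tax revenue = 258.75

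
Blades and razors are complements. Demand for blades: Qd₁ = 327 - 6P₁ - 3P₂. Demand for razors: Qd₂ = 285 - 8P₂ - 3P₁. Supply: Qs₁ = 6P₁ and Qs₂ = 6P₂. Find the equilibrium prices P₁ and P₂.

Market 1: 327 - 6P₁ - 3P₂ = 6P₁ → 12P₁ + 3P₂ = 327.
Market 2: 14P₂ + 3P₁ = 285.
Eliminating P₂: 14×(1) − 3×(2) gives 159P₁ = 3723, so P₁ = 1241/53.
Back-substitute into (2): P₂ = (285 − 3×1241/53) / 14 = 813/53.

P₁ = 1241/53, P₂ = 813/53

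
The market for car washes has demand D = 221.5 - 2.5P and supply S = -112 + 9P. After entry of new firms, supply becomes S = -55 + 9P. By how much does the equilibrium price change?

Original equilibrium: P* = 29, Q* = 149.
New equilibrium: 221.5 - 2.5P = -55 + 9P, so 276.5 = 11.5P and P' = 553/23; Q' = 221.5 − 2.5(553/23) = 3712/23.
Change in price: 553/23 − 29 = -114/23.

ΔP = -114/23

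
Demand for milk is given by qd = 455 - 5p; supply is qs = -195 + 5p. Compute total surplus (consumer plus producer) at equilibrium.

Equilibrium: 455 - 5p = -195 + 5p gives p* = 65, q* = 130.
Demand choke price: p = 91; supply starts at p = 39.
CS = ½(91 − 65)(130) = 1690; PS = ½(65 − 39)(130) = 1690.

Total surplus = 3380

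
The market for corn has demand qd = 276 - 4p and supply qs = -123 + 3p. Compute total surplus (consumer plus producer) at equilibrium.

Equilibrium: 276 - 4p = -123 + 3p gives p* = 57, q* = 48.
Demand choke price: p = 69; supply starts at p = 41.
CS = ½(69 − 57)(48) = 288; PS = ½(57 − 41)(48) = 384.

Total surplus = 672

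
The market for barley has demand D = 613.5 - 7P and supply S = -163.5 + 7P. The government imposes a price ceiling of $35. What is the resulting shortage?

Shortage = 287

Equilibrium price would be P* = 55.5, so the ceiling at 35 binds.
At P = 35: D = 613.5 − 7(35) = 368.5, S = -163.5 + 7(35) = 81.5.
Shortage = 368.5 − 81.5 = 287.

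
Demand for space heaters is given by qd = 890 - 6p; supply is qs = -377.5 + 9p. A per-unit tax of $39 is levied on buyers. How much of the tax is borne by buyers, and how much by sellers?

Pre-tax equilibrium: p* = 84.5, q* = 383.
Tax on buyers shifts demand to qd = 890 − 6(p + 39) = 656 - 6p.
656 - 6p = -377.5 + 9p gives seller price ps = 68.9; buyers pay pb = 68.9 + 39 = 107.9.
New quantity: q = 890 − 6(107.9) = 242.6.
Buyer burden = 107.9 − 84.5 = 23.4; seller burden = 84.5 − 68.9 = 15.6.

Buyers bear $23.4, sellers bear $15.6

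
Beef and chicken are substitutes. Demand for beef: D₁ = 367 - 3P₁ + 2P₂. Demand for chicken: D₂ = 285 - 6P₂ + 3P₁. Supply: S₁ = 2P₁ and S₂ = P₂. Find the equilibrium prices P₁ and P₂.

Market 1: 367 - 3P₁ + 2P₂ = 2P₁ → 5P₁ - 2P₂ = 367.
Market 2: 7P₂ - 3P₁ = 285.
Eliminating P₂: 7×(1) + 2×(2) gives 29P₁ = 3139, so P₁ = 3139/29.
Back-substitute into (2): P₂ = (285 + 3×3139/29) / 7 = 2526/29.

P₁ = 3139/29, P₂ = 2526/29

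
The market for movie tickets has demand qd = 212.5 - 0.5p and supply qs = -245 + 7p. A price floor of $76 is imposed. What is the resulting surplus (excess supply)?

Surplus = 112.5

Equilibrium price would be p* = 61, so the floor at 76 binds.
At p = 76: qd = 174.5, qs = 287.
Surplus = 287 − 174.5 = 112.5.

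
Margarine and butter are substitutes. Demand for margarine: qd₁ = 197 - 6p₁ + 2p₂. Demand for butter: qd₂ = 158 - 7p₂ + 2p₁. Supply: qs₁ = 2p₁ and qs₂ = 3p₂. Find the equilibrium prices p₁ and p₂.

Market 1: 197 - 6p₁ + 2p₂ = 2p₁ → 8p₁ - 2p₂ = 197.
Market 2: 10p₂ - 2p₁ = 158.
Eliminating p₂: 10×(1) + 2×(2) gives 76p₁ = 2286, so p₁ = 1143/38.
Back-substitute into (2): p₂ = (158 + 2×1143/38) / 10 = 829/38.

p₁ = 1143/38, p₂ = 829/38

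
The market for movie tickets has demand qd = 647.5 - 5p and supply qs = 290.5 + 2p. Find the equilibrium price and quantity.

p* = 51, q* = 392.5

Set qd = qs: 647.5 - 5p = 290.5 + 2p.
357 = 7p, so p* = 51.
q* = 647.5 − 5(51) = 392.5.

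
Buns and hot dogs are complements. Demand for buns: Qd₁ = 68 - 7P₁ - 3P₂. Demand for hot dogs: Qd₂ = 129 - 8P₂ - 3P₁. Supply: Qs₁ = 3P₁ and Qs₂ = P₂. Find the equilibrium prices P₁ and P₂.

P₁ = 25/9, P₂ = 362/27

Market 1: 68 - 7P₁ - 3P₂ = 3P₁ → 10P₁ + 3P₂ = 68.
Market 2: 9P₂ + 3P₁ = 129.
Eliminating P₂: 9×(1) − 3×(2) gives 81P₁ = 225, so P₁ = 25/9.
Back-substitute into (2): P₂ = (129 − 3×25/9) / 9 = 362/27.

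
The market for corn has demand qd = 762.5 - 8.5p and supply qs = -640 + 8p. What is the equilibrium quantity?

q* = 40

Set qd = qs: 762.5 - 8.5p = -640 + 8p.
1402.5 = 16.5p, so p* = 85.
q* = 762.5 − 8.5(85) = 40.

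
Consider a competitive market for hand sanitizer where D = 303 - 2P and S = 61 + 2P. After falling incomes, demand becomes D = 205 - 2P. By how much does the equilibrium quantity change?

ΔQ = -49

Original equilibrium: P* = 60.5, Q* = 182.
New equilibrium: 205 - 2P = 61 + 2P, so 144 = 4P and P' = 36; Q' = 205 − 2(36) = 133.
Change in quantity: 133 − 182 = -49.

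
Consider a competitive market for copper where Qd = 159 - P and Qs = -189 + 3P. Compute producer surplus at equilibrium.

Producer surplus = 864

Equilibrium: 159 - P = -189 + 3P gives P* = 87, Q* = 72.
Supply starts at P = 63 (where Qs = 0).
PS = ½(87 − 63)(72) = 864.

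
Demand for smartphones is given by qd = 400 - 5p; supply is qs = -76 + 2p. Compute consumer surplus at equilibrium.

Consumer surplus = 360

Equilibrium: 400 - 5p = -76 + 2p gives p* = 68, q* = 60.
Demand choke price (qd = 0): p = 80.
CS = ½(80 − 68)(60) = 360.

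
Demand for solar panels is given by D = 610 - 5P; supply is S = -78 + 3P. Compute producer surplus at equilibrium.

Producer surplus = 5400

Equilibrium: 610 - 5P = -78 + 3P gives P* = 86, Q* = 180.
Supply starts at P = 26 (where S = 0).
PS = ½(86 − 26)(180) = 5400.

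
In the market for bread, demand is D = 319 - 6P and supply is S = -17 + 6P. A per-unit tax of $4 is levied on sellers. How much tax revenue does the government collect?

Tax revenue = 556

Pre-tax equilibrium: P* = 28, Q* = 151.
Tax on sellers shifts supply to S = -17 + 6(P − 4) = -41 + 6P.
319 - 6P = -41 + 6P gives buyer price Pb = 30; sellers receive Ps = 30 − 4 = 26.
New quantity: Q = 319 − 6(30) = 139.
Revenue = 4 × 139 = 556.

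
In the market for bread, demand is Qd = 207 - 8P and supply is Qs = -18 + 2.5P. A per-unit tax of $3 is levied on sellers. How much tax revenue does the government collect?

Tax revenue = 627/7

Pre-tax equilibrium: P* = 150/7, Q* = 249/7.
Tax on sellers shifts supply to Qs = -18 + 2.5(P − 3) = -25.5 + 2.5P.
207 - 8P = -25.5 + 2.5P gives buyer price Pb = 155/7; sellers receive Ps = 155/7 − 3 = 134/7.
New quantity: Q = 207 − 8(155/7) = 209/7.
Revenue = 3 × 209/7 = 627/7.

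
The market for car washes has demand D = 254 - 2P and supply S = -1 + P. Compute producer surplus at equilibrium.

Equilibrium: 254 - 2P = -1 + P gives P* = 85, Q* = 84.
Supply starts at P = 1 (where S = 0).
PS = ½(85 − 1)(84) = 3528.

Producer surplus = 3528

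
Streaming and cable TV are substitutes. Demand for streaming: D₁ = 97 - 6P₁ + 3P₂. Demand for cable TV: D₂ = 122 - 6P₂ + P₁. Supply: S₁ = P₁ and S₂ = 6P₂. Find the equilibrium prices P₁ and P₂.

P₁ = 170/9, P₂ = 317/27

Market 1: 97 - 6P₁ + 3P₂ = P₁ → 7P₁ - 3P₂ = 97.
Market 2: 12P₂ - P₁ = 122.
Eliminating P₂: 12×(1) + 3×(2) gives 81P₁ = 1530, so P₁ = 170/9.
Back-substitute into (2): P₂ = (122 + 1×170/9) / 12 = 317/27.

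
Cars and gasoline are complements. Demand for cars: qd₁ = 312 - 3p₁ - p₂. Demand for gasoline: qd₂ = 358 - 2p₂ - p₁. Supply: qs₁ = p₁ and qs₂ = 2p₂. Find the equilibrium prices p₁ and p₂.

Market 1: 312 - 3p₁ - p₂ = p₁ → 4p₁ + p₂ = 312.
Market 2: 4p₂ + p₁ = 358.
Eliminating p₂: 4×(1) − 1×(2) gives 15p₁ = 890, so p₁ = 178/3.
Back-substitute into (2): p₂ = (358 − 1×178/3) / 4 = 224/3.

p₁ = 178/3, p₂ = 224/3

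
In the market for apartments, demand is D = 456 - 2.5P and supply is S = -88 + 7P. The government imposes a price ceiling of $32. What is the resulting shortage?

Equilibrium price would be P* = 1088/19, so the ceiling at 32 binds.
At P = 32: D = 456 − 2.5(32) = 376, S = -88 + 7(32) = 136.
Shortage = 376 − 136 = 240.

Shortage = 240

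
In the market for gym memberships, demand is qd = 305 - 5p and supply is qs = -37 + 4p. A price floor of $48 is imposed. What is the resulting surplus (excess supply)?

Surplus = 90

Equilibrium price would be p* = 38, so the floor at 48 binds.
At p = 48: qd = 65, qs = 155.
Surplus = 155 − 65 = 90.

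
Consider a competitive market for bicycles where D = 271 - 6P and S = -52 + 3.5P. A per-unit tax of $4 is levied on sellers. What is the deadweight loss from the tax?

Deadweight loss = 336/19

Pre-tax equilibrium: P* = 34, Q* = 67.
Tax on sellers shifts supply to S = -52 + 3.5(P − 4) = -66 + 3.5P.
271 - 6P = -66 + 3.5P gives buyer price Pb = 674/19; sellers receive Ps = 674/19 − 4 = 598/19.
New quantity: Q = 271 − 6(674/19) = 1105/19.
DWL = ½ × 4 × (67 − 1105/19) = 336/19.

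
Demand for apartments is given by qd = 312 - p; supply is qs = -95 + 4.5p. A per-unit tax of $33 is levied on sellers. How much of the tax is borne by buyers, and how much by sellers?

Pre-tax equilibrium: p* = 74, q* = 238.
Tax on sellers shifts supply to qs = -95 + 4.5(p − 33) = -243.5 + 4.5p.
312 - p = -243.5 + 4.5p gives buyer price pb = 101; sellers receive ps = 101 − 33 = 68.
New quantity: q = 312 − 1(101) = 211.
Buyer burden = 101 − 74 = 27; seller burden = 74 − 68 = 6.

Buyers bear $27, sellers bear $6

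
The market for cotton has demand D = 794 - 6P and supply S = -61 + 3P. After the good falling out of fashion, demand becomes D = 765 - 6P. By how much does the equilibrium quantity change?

Original equilibrium: P* = 95, Q* = 224.
New equilibrium: 765 - 6P = -61 + 3P, so 826 = 9P and P' = 826/9; Q' = 765 − 6(826/9) = 643/3.
Change in quantity: 643/3 − 224 = -29/3.

ΔQ = -29/3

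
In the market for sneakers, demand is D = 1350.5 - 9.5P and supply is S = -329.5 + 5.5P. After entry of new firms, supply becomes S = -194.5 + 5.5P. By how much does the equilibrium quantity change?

Original equilibrium: P* = 112, Q* = 286.5.
New equilibrium: 1350.5 - 9.5P = -194.5 + 5.5P, so 1545 = 15P and P' = 103; Q' = 1350.5 − 9.5(103) = 372.
Change in quantity: 372 − 286.5 = 85.5.

ΔQ = 85.5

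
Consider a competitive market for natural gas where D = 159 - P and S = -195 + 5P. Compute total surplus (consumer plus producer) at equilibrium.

Equilibrium: 159 - P = -195 + 5P gives P* = 59, Q* = 100.
Demand choke price: P = 159; supply starts at P = 39.
CS = ½(159 − 59)(100) = 5000; PS = ½(59 − 39)(100) = 1000.

Total surplus = 6000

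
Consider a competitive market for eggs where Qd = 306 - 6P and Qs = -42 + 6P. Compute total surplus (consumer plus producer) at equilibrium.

Equilibrium: 306 - 6P = -42 + 6P gives P* = 29, Q* = 132.
Demand choke price: P = 51; supply starts at P = 7.
CS = ½(51 − 29)(132) = 1452; PS = ½(29 − 7)(132) = 1452.

Total surplus = 2904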